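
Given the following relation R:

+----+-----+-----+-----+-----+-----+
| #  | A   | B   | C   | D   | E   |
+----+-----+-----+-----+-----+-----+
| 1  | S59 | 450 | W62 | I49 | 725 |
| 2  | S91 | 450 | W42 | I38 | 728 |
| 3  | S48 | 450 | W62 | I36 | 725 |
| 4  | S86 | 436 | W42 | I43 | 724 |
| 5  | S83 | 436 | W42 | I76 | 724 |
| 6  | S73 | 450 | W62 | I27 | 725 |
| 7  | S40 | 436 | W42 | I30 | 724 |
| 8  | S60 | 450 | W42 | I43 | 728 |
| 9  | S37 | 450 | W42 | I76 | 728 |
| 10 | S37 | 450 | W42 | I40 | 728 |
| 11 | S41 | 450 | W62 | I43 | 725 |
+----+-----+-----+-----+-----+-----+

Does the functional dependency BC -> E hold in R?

(B=450, C=W62): rows 1, 3, 6, 11 → E = 725, 725, 725, 725 ✓
(B=450, C=W42): rows 2, 8, 9, 10 → E = 728, 728, 728, 728 ✓
(B=436, C=W42): rows 4, 5, 7 → E = 724, 724, 724 ✓
Every BC value is associated with a single E value, so BC -> E holds.

Yes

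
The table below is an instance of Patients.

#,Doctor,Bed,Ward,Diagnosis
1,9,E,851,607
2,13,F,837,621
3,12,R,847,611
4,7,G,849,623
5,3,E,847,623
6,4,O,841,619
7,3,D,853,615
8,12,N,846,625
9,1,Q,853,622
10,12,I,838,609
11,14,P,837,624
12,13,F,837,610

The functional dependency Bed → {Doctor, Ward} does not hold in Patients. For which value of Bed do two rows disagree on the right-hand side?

Bed=E: rows 1, 5 → {Doctor,Ward} takes values {(9, 851), (3, 847)} — violation
Bed=F: rows 2, 12 → {Doctor,Ward} = (13, 837), (13, 837) ✓
Bed=R: row 3 → {Doctor,Ward} = (12, 847) ✓
Bed=G: row 4 → {Doctor,Ward} = (7, 849) ✓
Bed=O: row 6 → {Doctor,Ward} = (4, 841) ✓
Bed=D: row 7 → {Doctor,Ward} = (3, 853) ✓
Bed=N: row 8 → {Doctor,Ward} = (12, 846) ✓
Bed=Q: row 9 → {Doctor,Ward} = (1, 853) ✓
Bed=I: row 10 → {Doctor,Ward} = (12, 838) ✓
Bed=P: row 11 → {Doctor,Ward} = (14, 837) ✓
The only Bed value with inconsistent RHS is Bed=E.

E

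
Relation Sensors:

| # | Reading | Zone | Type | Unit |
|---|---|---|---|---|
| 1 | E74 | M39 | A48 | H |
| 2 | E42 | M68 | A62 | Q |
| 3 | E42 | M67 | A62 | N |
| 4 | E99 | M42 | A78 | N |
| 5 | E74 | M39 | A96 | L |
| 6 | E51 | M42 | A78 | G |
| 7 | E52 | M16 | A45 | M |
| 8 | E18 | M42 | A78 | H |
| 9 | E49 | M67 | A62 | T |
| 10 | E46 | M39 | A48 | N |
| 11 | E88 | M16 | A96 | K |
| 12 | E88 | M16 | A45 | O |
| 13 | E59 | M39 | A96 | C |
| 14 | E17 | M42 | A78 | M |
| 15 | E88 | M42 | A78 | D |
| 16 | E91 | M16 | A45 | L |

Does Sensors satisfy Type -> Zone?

Type=A48: rows 1, 10 → Zone = M39, M39 ✓
Type=A62: rows 2, 3, 9 → Zone takes values {M68, M67} — violation
Type=A78: rows 4, 6, 8, 14, 15 → Zone = M42, M42, M42, M42, M42 ✓
Type=A96: rows 5, 11, 13 → Zone takes values {M39, M16} — violation
Type=A45: rows 7, 12, 16 → Zone = M16, M16, M16 ✓
Two rows agree on Type but differ on Zone, so Type -> Zone does not hold.

No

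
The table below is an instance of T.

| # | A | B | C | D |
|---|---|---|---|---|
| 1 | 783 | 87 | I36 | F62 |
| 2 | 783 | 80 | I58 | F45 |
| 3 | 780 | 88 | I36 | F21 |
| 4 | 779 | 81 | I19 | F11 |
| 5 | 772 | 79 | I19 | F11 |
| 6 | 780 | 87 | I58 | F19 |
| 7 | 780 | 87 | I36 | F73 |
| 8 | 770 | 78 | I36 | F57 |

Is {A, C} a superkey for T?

Rows 3 and 7 have the same {A, C} value (A=780, C=I36) but are distinct tuples, so {A, C} does not determine every attribute — not a superkey.

No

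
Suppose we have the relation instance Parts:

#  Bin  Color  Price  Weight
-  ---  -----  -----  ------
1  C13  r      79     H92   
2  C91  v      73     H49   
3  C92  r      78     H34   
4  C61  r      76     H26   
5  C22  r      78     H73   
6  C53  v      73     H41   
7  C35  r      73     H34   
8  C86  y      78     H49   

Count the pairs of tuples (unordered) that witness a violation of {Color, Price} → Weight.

2

(Color=v, Price=73): violating pairs (2,6) — 1 pair.
(Color=r, Price=78): violating pairs (3,5) — 1 pair.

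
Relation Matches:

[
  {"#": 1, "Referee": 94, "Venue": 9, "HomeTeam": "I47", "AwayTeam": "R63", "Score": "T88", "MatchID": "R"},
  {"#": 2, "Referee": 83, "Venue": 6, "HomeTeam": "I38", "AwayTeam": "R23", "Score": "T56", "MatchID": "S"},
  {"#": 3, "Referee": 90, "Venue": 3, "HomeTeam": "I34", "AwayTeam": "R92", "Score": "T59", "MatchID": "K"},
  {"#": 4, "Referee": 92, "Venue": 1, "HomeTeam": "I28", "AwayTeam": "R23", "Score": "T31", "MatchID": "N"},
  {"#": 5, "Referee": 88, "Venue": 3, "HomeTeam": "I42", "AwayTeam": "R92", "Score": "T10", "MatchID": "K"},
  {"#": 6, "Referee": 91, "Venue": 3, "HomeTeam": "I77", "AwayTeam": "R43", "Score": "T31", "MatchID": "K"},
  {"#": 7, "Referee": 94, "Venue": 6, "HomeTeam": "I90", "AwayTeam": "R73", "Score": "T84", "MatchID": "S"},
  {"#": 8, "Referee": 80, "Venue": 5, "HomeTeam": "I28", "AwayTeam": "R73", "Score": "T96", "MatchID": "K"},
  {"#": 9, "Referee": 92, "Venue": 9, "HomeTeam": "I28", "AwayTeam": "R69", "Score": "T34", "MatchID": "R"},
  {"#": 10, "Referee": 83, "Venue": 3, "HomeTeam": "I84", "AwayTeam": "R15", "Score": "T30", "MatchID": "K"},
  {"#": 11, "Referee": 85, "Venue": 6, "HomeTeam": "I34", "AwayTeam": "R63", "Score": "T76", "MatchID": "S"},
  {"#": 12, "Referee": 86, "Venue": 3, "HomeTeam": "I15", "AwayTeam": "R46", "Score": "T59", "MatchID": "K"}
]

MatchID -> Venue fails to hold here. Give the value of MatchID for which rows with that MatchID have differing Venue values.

MatchID=R: rows 1, 9 → Venue = 9, 9 ✓
MatchID=S: rows 2, 7, 11 → Venue = 6, 6, 6 ✓
MatchID=K: rows 3, 5, 6, 8, 10, 12 → Venue takes values {3, 5} — violation
MatchID=N: row 4 → Venue = 1 ✓
The only MatchID value with inconsistent Venue is MatchID=K.

K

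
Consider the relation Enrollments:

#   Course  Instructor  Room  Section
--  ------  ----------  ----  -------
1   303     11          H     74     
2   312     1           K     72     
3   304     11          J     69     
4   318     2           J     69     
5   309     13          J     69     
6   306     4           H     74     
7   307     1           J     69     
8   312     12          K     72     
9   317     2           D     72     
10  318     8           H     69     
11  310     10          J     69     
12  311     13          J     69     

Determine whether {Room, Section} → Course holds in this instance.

No

(Room=H, Section=74): rows 1, 6 → Course takes values {303, 306} — violation
(Room=K, Section=72): rows 2, 8 → Course = 312, 312 ✓
(Room=J, Section=69): rows 3, 4, 5, 7, 11, 12 → Course takes values {304, 318, 309, 307, 310, 311} — violation
(Room=D, Section=72): row 9 → Course = 317 ✓
(Room=H, Section=69): row 10 → Course = 318 ✓
Two rows agree on {Room, Section} but differ on Course, so {Room, Section} → Course does not hold.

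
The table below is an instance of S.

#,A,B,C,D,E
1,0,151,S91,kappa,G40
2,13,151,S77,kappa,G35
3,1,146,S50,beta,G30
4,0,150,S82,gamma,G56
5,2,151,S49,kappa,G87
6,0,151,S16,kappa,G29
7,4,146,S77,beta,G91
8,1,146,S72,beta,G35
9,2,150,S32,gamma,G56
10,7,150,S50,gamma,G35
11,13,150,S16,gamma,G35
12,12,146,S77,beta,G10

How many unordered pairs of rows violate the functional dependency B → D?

B=151: all 4 rows agree on D — 0 pairs.
B=146: all 4 rows agree on D — 0 pairs.
B=150: all 4 rows agree on D — 0 pairs.

0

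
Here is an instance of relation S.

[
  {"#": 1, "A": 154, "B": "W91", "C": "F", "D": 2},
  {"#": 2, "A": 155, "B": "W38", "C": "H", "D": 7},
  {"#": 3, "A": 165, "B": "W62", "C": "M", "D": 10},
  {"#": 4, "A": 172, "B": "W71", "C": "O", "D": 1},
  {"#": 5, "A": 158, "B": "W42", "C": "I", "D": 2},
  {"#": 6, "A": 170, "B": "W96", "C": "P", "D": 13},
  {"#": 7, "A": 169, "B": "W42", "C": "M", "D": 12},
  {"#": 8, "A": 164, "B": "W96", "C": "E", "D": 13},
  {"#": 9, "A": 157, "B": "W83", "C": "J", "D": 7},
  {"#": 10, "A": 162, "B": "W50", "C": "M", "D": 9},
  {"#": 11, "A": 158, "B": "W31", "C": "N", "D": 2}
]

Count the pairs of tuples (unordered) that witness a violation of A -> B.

A=158: violating pairs (5,11) — 1 pair.

1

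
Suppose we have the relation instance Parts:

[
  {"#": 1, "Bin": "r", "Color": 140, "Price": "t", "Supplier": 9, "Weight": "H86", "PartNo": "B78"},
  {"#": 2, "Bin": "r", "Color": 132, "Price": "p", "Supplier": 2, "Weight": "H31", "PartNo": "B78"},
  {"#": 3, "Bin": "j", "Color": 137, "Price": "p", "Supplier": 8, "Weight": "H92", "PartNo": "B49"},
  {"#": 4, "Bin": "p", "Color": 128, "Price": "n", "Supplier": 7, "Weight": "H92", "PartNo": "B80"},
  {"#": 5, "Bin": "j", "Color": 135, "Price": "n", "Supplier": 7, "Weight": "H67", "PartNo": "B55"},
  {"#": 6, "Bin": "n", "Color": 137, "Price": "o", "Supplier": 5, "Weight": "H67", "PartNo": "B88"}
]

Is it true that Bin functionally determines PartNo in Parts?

No

Bin=r: rows 1, 2 → PartNo = B78, B78 ✓
Bin=j: rows 3, 5 → PartNo takes values {B49, B55} — violation
Bin=p: row 4 → PartNo = B80 ✓
Bin=n: row 6 → PartNo = B88 ✓
Two rows agree on Bin but differ on PartNo, so Bin -> PartNo does not hold.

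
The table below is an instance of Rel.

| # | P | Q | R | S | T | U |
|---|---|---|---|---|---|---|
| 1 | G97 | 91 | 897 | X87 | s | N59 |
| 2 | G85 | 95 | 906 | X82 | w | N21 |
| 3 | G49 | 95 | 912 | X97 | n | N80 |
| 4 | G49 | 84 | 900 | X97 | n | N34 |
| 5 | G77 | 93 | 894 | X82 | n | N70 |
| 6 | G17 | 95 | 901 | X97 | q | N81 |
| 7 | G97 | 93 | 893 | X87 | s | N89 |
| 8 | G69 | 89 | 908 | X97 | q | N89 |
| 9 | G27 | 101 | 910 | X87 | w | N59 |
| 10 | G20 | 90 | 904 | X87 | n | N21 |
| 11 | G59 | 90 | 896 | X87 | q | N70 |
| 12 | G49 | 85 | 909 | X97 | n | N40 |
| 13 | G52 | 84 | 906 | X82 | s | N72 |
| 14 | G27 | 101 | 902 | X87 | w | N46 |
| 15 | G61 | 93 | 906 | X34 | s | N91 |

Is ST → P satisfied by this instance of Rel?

(S=X87, T=s): rows 1, 7 → P = G97, G97 ✓
(S=X82, T=w): row 2 → P = G85 ✓
(S=X97, T=n): rows 3, 4, 12 → P = G49, G49, G49 ✓
(S=X82, T=n): row 5 → P = G77 ✓
(S=X97, T=q): rows 6, 8 → P takes values {G17, G69} — violation
(S=X87, T=w): rows 9, 14 → P = G27, G27 ✓
(S=X87, T=n): row 10 → P = G20 ✓
(S=X87, T=q): row 11 → P = G59 ✓
(S=X82, T=s): row 13 → P = G52 ✓
(S=X34, T=s): row 15 → P = G61 ✓
Two rows agree on ST but differ on P, so ST → P does not hold.

No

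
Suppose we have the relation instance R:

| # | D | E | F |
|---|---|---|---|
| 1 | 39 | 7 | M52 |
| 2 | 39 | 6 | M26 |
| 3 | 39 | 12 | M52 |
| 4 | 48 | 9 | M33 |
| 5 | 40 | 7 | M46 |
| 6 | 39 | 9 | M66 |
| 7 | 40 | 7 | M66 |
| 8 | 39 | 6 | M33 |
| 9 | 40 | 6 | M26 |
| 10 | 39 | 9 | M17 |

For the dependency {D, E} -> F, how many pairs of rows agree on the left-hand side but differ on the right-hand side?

3

(D=39, E=6): violating pairs (2,8) — 1 pair.
(D=40, E=7): violating pairs (5,7) — 1 pair.
(D=39, E=9): violating pairs (6,10) — 1 pair.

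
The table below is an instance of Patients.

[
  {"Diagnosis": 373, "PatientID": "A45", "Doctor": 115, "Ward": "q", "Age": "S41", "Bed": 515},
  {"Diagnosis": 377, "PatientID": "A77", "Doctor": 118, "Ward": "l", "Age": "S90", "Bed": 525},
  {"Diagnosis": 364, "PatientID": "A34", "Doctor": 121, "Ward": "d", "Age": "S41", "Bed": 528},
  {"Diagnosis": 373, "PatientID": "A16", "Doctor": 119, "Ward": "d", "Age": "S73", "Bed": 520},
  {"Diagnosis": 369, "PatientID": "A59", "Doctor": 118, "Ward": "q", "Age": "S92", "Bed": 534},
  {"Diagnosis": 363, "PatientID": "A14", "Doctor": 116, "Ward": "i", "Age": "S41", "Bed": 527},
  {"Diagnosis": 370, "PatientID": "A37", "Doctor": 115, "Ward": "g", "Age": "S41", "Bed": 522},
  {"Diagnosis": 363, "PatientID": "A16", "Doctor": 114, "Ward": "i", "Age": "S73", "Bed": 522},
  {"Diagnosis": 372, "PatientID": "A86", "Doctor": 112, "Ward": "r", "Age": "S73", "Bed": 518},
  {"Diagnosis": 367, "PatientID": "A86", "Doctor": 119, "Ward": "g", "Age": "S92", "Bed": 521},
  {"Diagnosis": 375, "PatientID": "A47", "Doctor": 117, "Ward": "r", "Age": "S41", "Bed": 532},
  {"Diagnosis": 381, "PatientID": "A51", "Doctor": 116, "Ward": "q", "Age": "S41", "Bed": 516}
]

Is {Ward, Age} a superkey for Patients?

Two distinct rows share (Ward=q, Age=S41), so {Ward, Age} does not determine every attribute — not a superkey.

No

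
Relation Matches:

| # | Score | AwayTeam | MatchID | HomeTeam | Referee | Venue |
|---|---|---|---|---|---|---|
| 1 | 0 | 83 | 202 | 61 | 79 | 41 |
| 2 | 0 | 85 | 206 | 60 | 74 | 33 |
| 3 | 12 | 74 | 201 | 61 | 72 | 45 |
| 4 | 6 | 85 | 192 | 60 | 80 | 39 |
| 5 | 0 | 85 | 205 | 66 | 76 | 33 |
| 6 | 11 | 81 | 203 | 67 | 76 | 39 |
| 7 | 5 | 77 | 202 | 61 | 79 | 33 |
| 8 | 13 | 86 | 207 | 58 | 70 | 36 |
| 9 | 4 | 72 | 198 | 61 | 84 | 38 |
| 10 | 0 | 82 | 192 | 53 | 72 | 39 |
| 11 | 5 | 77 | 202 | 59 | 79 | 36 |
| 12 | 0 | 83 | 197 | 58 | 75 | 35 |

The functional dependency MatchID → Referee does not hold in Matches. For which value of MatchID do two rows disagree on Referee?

192

MatchID=202: rows 1, 7, 11 → Referee = 79, 79, 79 ✓
MatchID=206: row 2 → Referee = 74 ✓
MatchID=201: row 3 → Referee = 72 ✓
MatchID=192: rows 4, 10 → Referee takes values {80, 72} — violation
MatchID=205: row 5 → Referee = 76 ✓
MatchID=203: row 6 → Referee = 76 ✓
MatchID=207: row 8 → Referee = 70 ✓
MatchID=198: row 9 → Referee = 84 ✓
MatchID=197: row 12 → Referee = 75 ✓
The only MatchID value with inconsistent Referee is MatchID=192.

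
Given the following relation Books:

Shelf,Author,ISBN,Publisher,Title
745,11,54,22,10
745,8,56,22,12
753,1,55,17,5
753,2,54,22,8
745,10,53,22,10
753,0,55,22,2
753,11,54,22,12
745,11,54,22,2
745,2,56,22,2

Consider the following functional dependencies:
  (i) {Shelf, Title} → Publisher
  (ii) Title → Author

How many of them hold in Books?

(i) {Shelf, Title} → Publisher: every LHS value maps to a single RHS value — holds.
(ii) Title → Author: Title=10: 2 rows → Author takes values {11, 10} — violation; Title=12: 2 rows → Author takes values {8, 11} — violation; Title=2: 3 rows → Author takes values {0, 11, 2} — violation — fails.
1 of the 2 dependencies holds.

1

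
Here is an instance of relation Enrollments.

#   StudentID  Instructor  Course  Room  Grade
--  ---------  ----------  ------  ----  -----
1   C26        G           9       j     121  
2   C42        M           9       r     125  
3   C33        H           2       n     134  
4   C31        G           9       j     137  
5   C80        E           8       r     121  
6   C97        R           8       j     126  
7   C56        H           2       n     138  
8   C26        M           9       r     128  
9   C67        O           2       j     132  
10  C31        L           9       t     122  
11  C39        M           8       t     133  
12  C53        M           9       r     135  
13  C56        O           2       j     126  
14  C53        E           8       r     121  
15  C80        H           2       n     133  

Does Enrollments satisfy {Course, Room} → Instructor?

(Course=9, Room=j): rows 1, 4 → Instructor = G, G ✓
(Course=9, Room=r): rows 2, 8, 12 → Instructor = M, M, M ✓
(Course=2, Room=n): rows 3, 7, 15 → Instructor = H, H, H ✓
(Course=8, Room=r): rows 5, 14 → Instructor = E, E ✓
(Course=8, Room=j): row 6 → Instructor = R ✓
(Course=2, Room=j): rows 9, 13 → Instructor = O, O ✓
(Course=9, Room=t): row 10 → Instructor = L ✓
(Course=8, Room=t): row 11 → Instructor = M ✓
Every {Course, Room} value is associated with a single Instructor value, so {Course, Room} → Instructor holds.

Yes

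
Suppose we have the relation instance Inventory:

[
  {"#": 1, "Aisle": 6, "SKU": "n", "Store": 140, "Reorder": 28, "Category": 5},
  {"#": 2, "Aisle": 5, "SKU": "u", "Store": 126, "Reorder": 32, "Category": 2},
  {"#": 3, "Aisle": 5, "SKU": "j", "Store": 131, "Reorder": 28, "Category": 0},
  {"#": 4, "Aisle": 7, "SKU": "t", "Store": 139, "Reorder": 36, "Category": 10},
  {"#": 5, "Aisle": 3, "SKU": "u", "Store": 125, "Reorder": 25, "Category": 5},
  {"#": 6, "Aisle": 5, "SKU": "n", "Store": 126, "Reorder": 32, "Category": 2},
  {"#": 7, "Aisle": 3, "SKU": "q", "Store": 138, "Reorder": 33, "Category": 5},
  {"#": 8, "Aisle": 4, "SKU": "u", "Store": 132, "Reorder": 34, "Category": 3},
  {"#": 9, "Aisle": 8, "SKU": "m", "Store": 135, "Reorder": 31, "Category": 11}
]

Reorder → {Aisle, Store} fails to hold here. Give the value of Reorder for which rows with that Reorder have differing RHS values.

28

Reorder=28: rows 1, 3 → {Aisle,Store} takes values {(6, 140), (5, 131)} — violation
Reorder=32: rows 2, 6 → {Aisle,Store} = (5, 126), (5, 126) ✓
Reorder=36: row 4 → {Aisle,Store} = (7, 139) ✓
Reorder=25: row 5 → {Aisle,Store} = (3, 125) ✓
Reorder=33: row 7 → {Aisle,Store} = (3, 138) ✓
Reorder=34: row 8 → {Aisle,Store} = (4, 132) ✓
Reorder=31: row 9 → {Aisle,Store} = (8, 135) ✓
The only Reorder value with inconsistent RHS is Reorder=28.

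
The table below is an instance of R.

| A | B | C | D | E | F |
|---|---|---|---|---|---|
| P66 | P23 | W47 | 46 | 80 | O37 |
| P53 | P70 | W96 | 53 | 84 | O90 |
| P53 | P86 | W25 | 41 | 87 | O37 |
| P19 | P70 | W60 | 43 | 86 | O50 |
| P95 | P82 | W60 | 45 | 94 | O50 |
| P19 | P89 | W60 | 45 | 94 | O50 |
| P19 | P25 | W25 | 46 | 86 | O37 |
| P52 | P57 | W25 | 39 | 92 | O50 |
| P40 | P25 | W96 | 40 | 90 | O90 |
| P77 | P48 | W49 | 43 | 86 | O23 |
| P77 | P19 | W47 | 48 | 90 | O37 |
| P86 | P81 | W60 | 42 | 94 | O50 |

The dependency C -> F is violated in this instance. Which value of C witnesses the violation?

W25

C=W47: 2 rows → F = O37, O37 ✓
C=W96: 2 rows → F = O90, O90 ✓
C=W25: 3 rows → F takes values {O37, O50} — violation
C=W60: 4 rows → F = O50, O50, O50, O50 ✓
C=W49: 1 row → F = O23 ✓
The only C value with inconsistent F is C=W25.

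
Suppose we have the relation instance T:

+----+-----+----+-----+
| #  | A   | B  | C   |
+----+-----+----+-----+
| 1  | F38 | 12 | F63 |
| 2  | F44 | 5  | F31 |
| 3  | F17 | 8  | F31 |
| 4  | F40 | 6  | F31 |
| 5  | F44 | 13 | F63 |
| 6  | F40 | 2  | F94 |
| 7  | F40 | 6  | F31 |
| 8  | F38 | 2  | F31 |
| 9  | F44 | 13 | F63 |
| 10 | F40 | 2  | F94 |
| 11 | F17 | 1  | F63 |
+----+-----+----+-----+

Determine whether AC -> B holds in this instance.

Yes

(A=F38, C=F63): row 1 → B = 12 ✓
(A=F44, C=F31): row 2 → B = 5 ✓
(A=F17, C=F31): row 3 → B = 8 ✓
(A=F40, C=F31): rows 4, 7 → B = 6, 6 ✓
(A=F44, C=F63): rows 5, 9 → B = 13, 13 ✓
(A=F40, C=F94): rows 6, 10 → B = 2, 2 ✓
(A=F38, C=F31): row 8 → B = 2 ✓
(A=F17, C=F63): row 11 → B = 1 ✓
Every AC value is associated with a single B value, so AC -> B holds.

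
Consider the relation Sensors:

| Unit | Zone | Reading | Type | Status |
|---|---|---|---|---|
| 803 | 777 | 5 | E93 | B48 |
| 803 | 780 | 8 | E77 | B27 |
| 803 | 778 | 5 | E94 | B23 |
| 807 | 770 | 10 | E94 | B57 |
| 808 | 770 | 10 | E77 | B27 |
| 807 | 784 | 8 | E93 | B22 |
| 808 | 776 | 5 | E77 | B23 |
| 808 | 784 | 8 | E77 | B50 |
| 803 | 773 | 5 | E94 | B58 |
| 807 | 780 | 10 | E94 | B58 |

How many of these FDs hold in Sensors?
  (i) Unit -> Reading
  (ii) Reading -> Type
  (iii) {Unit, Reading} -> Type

0

(i) Unit -> Reading: Unit=803: 4 rows → Reading takes values {5, 8} — violation; Unit=807: 3 rows → Reading takes values {10, 8} — violation; Unit=808: 3 rows → Reading takes values {10, 5, 8} — violation — fails.
(ii) Reading -> Type: Reading=5: 4 rows → Type takes values {E93, E94, E77} — violation; Reading=8: 3 rows → Type takes values {E77, E93} — violation; Reading=10: 3 rows → Type takes values {E94, E77} — violation — fails.
(iii) {Unit, Reading} -> Type: (Unit=803, Reading=5): 3 rows → Type takes values {E93, E94} — violation — fails.
None of the 3 dependencies hold.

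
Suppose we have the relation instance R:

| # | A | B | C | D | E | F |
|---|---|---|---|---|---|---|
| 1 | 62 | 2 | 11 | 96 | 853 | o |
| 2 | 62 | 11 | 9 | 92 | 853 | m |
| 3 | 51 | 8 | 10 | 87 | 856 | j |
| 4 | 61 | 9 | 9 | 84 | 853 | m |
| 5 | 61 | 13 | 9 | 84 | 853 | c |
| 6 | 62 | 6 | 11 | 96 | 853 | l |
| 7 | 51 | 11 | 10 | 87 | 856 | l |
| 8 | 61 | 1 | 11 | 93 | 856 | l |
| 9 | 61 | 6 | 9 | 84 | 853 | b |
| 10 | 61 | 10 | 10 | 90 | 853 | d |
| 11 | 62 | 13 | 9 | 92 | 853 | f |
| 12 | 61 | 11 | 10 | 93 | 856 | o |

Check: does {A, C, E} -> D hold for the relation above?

Yes

(A=62, C=11, E=853): rows 1, 6 → D = 96, 96 ✓
(A=62, C=9, E=853): rows 2, 11 → D = 92, 92 ✓
(A=51, C=10, E=856): rows 3, 7 → D = 87, 87 ✓
(A=61, C=9, E=853): rows 4, 5, 9 → D = 84, 84, 84 ✓
(A=61, C=11, E=856): row 8 → D = 93 ✓
(A=61, C=10, E=853): row 10 → D = 90 ✓
(A=61, C=10, E=856): row 12 → D = 93 ✓
Every {A, C, E} value is associated with a single D value, so {A, C, E} -> D holds.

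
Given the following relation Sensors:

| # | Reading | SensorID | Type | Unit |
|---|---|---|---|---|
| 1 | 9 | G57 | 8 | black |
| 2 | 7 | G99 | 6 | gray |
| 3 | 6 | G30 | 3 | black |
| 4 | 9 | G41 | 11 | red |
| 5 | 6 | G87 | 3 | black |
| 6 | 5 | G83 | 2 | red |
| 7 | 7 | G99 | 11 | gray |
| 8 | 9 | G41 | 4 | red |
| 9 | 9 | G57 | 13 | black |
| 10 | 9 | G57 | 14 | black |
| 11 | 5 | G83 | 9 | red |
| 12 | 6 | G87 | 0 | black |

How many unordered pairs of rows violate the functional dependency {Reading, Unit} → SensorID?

(Reading=9, Unit=black): all 3 rows agree on SensorID — 0 pairs.
(Reading=7, Unit=gray): all 2 rows agree on SensorID — 0 pairs.
(Reading=6, Unit=black): violating pairs (3,5), (3,12) — 2 pairs.
(Reading=9, Unit=red): all 2 rows agree on SensorID — 0 pairs.
(Reading=5, Unit=red): all 2 rows agree on SensorID — 0 pairs.

2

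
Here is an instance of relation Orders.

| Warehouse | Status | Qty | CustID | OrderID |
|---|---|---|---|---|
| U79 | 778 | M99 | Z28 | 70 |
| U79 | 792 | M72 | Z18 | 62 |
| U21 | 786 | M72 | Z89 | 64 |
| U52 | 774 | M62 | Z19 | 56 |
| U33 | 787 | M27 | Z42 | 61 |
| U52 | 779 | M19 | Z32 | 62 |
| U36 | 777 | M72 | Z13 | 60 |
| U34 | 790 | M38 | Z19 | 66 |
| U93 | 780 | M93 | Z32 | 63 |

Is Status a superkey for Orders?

All 9 rows have distinct Status values, so Status → (all attributes) holds and Status is a superkey.

Yes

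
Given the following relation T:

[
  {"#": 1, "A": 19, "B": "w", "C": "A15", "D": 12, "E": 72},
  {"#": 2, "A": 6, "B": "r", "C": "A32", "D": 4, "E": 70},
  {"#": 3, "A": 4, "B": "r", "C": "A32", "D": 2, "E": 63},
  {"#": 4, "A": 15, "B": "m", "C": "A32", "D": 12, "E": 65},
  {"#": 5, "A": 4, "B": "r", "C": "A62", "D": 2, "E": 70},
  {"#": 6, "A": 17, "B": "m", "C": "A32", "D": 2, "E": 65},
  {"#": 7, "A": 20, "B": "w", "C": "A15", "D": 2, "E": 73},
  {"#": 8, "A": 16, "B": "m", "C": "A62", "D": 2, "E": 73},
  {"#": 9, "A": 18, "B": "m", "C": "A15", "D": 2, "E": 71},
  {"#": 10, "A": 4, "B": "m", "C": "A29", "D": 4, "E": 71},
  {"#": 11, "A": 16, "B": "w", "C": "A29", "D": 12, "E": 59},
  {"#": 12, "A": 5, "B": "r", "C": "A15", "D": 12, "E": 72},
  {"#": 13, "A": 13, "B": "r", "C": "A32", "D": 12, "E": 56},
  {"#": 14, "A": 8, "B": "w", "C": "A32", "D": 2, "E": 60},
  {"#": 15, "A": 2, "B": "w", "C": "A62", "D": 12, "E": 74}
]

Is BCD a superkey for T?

Yes

All 15 rows have distinct BCD values, so BCD → (all attributes) holds and BCD is a superkey.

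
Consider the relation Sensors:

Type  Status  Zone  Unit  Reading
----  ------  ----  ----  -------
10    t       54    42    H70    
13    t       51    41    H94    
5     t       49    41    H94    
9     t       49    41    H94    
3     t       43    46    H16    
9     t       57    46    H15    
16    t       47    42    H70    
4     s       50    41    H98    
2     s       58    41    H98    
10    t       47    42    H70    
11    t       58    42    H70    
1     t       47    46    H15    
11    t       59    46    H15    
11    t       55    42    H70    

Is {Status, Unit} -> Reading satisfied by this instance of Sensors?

(Status=t, Unit=42): 5 rows → Reading = H70, H70, H70, H70, H70 ✓
(Status=t, Unit=41): 3 rows → Reading = H94, H94, H94 ✓
(Status=t, Unit=46): 4 rows → Reading takes values {H16, H15} — violation
(Status=s, Unit=41): 2 rows → Reading = H98, H98 ✓
Two rows agree on {Status, Unit} but differ on Reading, so {Status, Unit} -> Reading does not hold.

No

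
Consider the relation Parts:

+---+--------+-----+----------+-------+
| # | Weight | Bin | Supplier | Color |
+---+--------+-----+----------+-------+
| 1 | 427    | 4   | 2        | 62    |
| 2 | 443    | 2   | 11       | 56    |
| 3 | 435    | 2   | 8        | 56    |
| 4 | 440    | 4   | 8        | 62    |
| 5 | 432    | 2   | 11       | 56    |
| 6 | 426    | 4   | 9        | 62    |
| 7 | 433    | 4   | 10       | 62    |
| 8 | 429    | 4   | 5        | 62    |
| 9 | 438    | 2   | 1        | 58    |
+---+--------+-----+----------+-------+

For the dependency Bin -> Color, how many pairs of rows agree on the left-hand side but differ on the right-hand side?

3

Bin=4: all 5 rows agree on Color — 0 pairs.
Bin=2: violating pairs (2,9), (3,9), (5,9) — 3 pairs.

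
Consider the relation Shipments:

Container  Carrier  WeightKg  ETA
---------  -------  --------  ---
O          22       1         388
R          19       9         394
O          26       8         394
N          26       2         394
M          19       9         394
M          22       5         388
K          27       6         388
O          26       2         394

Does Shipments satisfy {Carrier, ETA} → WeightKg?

No

(Carrier=22, ETA=388): 2 rows → WeightKg takes values {1, 5} — violation
(Carrier=19, ETA=394): 2 rows → WeightKg = 9, 9 ✓
(Carrier=26, ETA=394): 3 rows → WeightKg takes values {8, 2} — violation
(Carrier=27, ETA=388): 1 row → WeightKg = 6 ✓
Two rows agree on {Carrier, ETA} but differ on WeightKg, so {Carrier, ETA} → WeightKg does not hold.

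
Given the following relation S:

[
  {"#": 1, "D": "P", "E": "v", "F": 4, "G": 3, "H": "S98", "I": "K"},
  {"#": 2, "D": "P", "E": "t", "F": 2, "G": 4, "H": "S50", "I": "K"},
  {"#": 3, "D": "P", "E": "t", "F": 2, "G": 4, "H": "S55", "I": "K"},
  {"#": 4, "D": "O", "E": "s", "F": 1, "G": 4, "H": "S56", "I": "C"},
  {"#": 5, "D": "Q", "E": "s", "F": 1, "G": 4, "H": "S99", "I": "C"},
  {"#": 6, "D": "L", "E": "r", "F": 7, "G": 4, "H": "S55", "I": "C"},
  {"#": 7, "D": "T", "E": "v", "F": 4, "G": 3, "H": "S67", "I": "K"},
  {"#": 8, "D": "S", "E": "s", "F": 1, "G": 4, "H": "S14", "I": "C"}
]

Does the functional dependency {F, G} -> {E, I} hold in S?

(F=4, G=3): rows 1, 7 → {E,I} = (v, K), (v, K) ✓
(F=2, G=4): rows 2, 3 → {E,I} = (t, K), (t, K) ✓
(F=1, G=4): rows 4, 5, 8 → {E,I} = (s, C), (s, C), (s, C) ✓
(F=7, G=4): row 6 → {E,I} = (r, C) ✓
Every {F, G} value is associated with a single {E, I} value, so {F, G} -> {E, I} holds.

Yes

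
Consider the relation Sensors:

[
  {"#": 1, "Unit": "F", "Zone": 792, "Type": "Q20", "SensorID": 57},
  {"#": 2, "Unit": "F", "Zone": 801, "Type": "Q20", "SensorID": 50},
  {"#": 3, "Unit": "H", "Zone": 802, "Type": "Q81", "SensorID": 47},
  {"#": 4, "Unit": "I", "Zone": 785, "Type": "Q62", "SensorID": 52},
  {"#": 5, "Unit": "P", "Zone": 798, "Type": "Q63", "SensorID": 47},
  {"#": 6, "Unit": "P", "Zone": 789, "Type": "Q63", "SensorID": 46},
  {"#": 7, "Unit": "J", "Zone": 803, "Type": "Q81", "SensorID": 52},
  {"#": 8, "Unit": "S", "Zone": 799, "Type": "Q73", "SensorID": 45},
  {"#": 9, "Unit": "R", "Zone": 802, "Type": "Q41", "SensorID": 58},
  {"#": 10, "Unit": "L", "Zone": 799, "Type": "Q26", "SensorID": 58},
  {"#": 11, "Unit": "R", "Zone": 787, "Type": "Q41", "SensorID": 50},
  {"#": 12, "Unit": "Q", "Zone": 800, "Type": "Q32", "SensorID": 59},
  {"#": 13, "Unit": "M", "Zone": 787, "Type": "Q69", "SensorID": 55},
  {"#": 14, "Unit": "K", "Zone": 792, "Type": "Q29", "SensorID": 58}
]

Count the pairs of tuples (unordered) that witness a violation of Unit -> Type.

Unit=F: all 2 rows agree on Type — 0 pairs.
Unit=P: all 2 rows agree on Type — 0 pairs.
Unit=R: all 2 rows agree on Type — 0 pairs.

0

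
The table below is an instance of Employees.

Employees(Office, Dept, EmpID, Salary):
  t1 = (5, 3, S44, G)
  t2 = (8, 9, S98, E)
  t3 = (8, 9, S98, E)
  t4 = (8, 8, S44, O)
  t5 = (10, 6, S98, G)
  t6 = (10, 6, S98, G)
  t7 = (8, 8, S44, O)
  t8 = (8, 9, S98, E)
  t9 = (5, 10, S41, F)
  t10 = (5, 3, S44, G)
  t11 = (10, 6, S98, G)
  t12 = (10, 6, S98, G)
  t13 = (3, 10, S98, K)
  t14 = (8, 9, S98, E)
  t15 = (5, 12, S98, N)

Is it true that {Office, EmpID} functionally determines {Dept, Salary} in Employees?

Yes

(Office=5, EmpID=S44): rows 1, 10 → {Dept,Salary} = (3, G), (3, G) ✓
(Office=8, EmpID=S98): rows 2, 3, 8, 14 → {Dept,Salary} = (9, E), (9, E), (9, E), (9, E) ✓
(Office=8, EmpID=S44): rows 4, 7 → {Dept,Salary} = (8, O), (8, O) ✓
(Office=10, EmpID=S98): rows 5, 6, 11, 12 → {Dept,Salary} = (6, G), (6, G), (6, G), (6, G) ✓
(Office=5, EmpID=S41): row 9 → {Dept,Salary} = (10, F) ✓
(Office=3, EmpID=S98): row 13 → {Dept,Salary} = (10, K) ✓
(Office=5, EmpID=S98): row 15 → {Dept,Salary} = (12, N) ✓
Every {Office, EmpID} value is associated with a single {Dept, Salary} value, so {Office, EmpID} -> {Dept, Salary} holds.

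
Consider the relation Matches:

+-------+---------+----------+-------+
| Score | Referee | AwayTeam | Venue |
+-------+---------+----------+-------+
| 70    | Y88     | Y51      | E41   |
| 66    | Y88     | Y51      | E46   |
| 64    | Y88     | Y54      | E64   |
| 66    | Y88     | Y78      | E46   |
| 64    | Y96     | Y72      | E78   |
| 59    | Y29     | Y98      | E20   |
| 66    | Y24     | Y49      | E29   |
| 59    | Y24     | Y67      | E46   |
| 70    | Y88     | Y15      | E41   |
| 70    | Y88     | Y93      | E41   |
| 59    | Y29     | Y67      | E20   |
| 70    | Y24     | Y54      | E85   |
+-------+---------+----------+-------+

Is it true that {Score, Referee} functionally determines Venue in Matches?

Yes

(Score=70, Referee=Y88): 3 rows → Venue = E41, E41, E41 ✓
(Score=66, Referee=Y88): 2 rows → Venue = E46, E46 ✓
(Score=64, Referee=Y88): 1 row → Venue = E64 ✓
(Score=64, Referee=Y96): 1 row → Venue = E78 ✓
(Score=59, Referee=Y29): 2 rows → Venue = E20, E20 ✓
(Score=66, Referee=Y24): 1 row → Venue = E29 ✓
(Score=59, Referee=Y24): 1 row → Venue = E46 ✓
(Score=70, Referee=Y24): 1 row → Venue = E85 ✓
Every {Score, Referee} value is associated with a single Venue value, so {Score, Referee} -> Venue holds.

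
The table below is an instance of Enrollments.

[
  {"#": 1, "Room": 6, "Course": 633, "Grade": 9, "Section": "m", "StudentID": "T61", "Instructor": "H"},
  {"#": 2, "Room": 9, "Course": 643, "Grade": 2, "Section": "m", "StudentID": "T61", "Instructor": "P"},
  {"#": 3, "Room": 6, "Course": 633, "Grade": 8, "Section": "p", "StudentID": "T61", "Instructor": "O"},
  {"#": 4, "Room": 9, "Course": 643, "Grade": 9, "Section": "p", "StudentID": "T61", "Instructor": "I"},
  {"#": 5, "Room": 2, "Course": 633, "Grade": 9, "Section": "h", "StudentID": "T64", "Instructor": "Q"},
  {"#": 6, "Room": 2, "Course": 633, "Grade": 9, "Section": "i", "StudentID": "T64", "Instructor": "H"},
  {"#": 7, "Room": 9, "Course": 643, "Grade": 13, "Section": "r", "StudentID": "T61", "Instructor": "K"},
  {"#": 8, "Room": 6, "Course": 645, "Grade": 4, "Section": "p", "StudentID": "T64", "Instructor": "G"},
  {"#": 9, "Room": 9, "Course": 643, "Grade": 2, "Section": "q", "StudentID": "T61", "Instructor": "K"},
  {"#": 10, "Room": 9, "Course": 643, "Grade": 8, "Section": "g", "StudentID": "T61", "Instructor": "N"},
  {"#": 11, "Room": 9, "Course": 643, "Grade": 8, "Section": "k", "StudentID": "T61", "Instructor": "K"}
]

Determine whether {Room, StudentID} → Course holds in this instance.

(Room=6, StudentID=T61): rows 1, 3 → Course = 633, 633 ✓
(Room=9, StudentID=T61): rows 2, 4, 7, 9, 10, 11 → Course = 643, 643, 643, 643, 643, 643 ✓
(Room=2, StudentID=T64): rows 5, 6 → Course = 633, 633 ✓
(Room=6, StudentID=T64): row 8 → Course = 645 ✓
Every {Room, StudentID} value is associated with a single Course value, so {Room, StudentID} → Course holds.

Yes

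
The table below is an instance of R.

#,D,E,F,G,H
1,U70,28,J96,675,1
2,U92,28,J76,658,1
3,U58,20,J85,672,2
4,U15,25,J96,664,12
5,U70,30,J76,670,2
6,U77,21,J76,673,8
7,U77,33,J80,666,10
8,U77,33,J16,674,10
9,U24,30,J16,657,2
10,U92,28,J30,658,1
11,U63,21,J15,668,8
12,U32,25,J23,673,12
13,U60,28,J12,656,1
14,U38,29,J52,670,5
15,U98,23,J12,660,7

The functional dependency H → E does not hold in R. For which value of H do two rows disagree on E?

H=1: rows 1, 2, 10, 13 → E = 28, 28, 28, 28 ✓
H=2: rows 3, 5, 9 → E takes values {20, 30} — violation
H=12: rows 4, 12 → E = 25, 25 ✓
H=8: rows 6, 11 → E = 21, 21 ✓
H=10: rows 7, 8 → E = 33, 33 ✓
H=5: row 14 → E = 29 ✓
H=7: row 15 → E = 23 ✓
The only H value with inconsistent E is H=2.

2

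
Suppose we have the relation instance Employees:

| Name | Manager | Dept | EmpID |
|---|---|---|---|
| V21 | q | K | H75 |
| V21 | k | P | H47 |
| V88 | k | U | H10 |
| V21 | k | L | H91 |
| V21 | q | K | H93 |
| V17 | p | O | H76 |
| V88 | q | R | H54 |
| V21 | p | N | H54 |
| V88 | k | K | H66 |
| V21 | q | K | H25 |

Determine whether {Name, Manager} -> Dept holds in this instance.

(Name=V21, Manager=q): 3 rows → Dept = K, K, K ✓
(Name=V21, Manager=k): 2 rows → Dept takes values {P, L} — violation
(Name=V88, Manager=k): 2 rows → Dept takes values {U, K} — violation
(Name=V17, Manager=p): 1 row → Dept = O ✓
(Name=V88, Manager=q): 1 row → Dept = R ✓
(Name=V21, Manager=p): 1 row → Dept = N ✓
Two rows agree on {Name, Manager} but differ on Dept, so {Name, Manager} -> Dept does not hold.

No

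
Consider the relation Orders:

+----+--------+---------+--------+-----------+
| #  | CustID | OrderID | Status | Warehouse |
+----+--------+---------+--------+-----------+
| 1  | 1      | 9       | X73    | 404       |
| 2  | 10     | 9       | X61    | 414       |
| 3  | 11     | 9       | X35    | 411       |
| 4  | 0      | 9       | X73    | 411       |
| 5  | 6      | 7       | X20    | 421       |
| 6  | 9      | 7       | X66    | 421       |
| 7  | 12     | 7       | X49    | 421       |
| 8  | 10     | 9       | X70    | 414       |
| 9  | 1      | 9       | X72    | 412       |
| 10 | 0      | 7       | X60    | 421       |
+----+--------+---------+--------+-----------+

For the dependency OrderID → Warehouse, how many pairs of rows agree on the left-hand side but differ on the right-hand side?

OrderID=9: violating pairs (1,2), (1,3), (1,4), (1,8), (1,9), (2,3), (2,4), (2,9), (3,8), (3,9), (4,8), (4,9), (8,9) — 13 pairs.
OrderID=7: all 4 rows agree on Warehouse — 0 pairs.

13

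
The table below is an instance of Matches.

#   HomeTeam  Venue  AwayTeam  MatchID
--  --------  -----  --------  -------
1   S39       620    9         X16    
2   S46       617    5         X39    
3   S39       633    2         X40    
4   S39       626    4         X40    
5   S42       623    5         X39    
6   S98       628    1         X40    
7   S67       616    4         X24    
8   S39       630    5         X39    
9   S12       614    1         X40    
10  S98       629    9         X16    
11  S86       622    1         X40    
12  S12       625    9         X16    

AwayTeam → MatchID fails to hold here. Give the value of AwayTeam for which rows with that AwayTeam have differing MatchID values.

AwayTeam=9: rows 1, 10, 12 → MatchID = X16, X16, X16 ✓
AwayTeam=5: rows 2, 5, 8 → MatchID = X39, X39, X39 ✓
AwayTeam=2: row 3 → MatchID = X40 ✓
AwayTeam=4: rows 4, 7 → MatchID takes values {X40, X24} — violation
AwayTeam=1: rows 6, 9, 11 → MatchID = X40, X40, X40 ✓
The only AwayTeam value with inconsistent MatchID is AwayTeam=4.

4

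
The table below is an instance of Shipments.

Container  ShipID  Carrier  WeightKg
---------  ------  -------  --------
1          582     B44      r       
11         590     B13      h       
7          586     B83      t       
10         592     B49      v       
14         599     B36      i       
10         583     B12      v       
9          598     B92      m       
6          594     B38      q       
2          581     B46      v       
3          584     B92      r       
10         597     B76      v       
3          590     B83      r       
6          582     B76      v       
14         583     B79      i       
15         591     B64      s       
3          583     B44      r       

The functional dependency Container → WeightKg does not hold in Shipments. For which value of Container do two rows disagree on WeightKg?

6

Container=1: 1 row → WeightKg = r ✓
Container=11: 1 row → WeightKg = h ✓
Container=7: 1 row → WeightKg = t ✓
Container=10: 3 rows → WeightKg = v, v, v ✓
Container=14: 2 rows → WeightKg = i, i ✓
Container=9: 1 row → WeightKg = m ✓
Container=6: 2 rows → WeightKg takes values {q, v} — violation
Container=2: 1 row → WeightKg = v ✓
Container=3: 3 rows → WeightKg = r, r, r ✓
Container=15: 1 row → WeightKg = s ✓
The only Container value with inconsistent WeightKg is Container=6.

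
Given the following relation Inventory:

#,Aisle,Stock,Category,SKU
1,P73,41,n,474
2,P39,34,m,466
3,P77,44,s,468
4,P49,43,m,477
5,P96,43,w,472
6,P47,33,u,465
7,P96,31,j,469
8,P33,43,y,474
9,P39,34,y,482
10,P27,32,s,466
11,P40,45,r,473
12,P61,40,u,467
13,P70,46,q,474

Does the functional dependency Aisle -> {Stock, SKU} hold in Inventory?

No

Aisle=P73: row 1 → {Stock,SKU} = (41, 474) ✓
Aisle=P39: rows 2, 9 → {Stock,SKU} takes values {(34, 466), (34, 482)} — violation
Aisle=P77: row 3 → {Stock,SKU} = (44, 468) ✓
Aisle=P49: row 4 → {Stock,SKU} = (43, 477) ✓
Aisle=P96: rows 5, 7 → {Stock,SKU} takes values {(43, 472), (31, 469)} — violation
Aisle=P47: row 6 → {Stock,SKU} = (33, 465) ✓
Aisle=P33: row 8 → {Stock,SKU} = (43, 474) ✓
Aisle=P27: row 10 → {Stock,SKU} = (32, 466) ✓
Aisle=P40: row 11 → {Stock,SKU} = (45, 473) ✓
Aisle=P61: row 12 → {Stock,SKU} = (40, 467) ✓
Aisle=P70: row 13 → {Stock,SKU} = (46, 474) ✓
Two rows agree on Aisle but differ on {Stock, SKU}, so Aisle -> {Stock, SKU} does not hold.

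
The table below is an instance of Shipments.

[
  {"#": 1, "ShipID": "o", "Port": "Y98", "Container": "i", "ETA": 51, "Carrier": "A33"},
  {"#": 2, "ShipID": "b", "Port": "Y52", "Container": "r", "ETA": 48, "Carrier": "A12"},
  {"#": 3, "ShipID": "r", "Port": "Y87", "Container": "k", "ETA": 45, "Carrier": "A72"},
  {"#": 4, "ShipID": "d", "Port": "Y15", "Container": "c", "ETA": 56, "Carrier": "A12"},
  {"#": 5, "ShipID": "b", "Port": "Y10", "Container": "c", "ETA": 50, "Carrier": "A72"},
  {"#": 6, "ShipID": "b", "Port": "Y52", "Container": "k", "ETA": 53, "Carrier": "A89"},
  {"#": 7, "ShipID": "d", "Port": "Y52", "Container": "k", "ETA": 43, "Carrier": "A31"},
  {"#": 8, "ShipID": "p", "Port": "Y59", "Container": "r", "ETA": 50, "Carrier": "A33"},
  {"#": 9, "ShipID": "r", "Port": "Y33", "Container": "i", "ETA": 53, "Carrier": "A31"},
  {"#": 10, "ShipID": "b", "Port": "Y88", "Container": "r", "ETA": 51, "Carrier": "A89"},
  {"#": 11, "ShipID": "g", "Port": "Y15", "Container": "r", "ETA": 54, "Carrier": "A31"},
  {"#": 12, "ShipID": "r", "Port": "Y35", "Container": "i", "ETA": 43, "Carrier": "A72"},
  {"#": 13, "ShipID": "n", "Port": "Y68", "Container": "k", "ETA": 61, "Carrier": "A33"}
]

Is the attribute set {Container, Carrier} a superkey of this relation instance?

All 13 rows have distinct {Container, Carrier} values, so {Container, Carrier} → (all attributes) holds and {Container, Carrier} is a superkey.

Yes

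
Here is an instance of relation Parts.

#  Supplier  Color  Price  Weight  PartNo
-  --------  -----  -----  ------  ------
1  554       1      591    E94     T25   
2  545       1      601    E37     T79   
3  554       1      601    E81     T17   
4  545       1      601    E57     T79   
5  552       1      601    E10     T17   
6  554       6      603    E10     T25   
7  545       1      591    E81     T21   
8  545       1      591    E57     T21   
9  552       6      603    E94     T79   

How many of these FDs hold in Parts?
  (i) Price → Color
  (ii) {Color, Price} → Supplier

(i) Price → Color: every LHS value maps to a single RHS value — holds.
(ii) {Color, Price} → Supplier: (Color=1, Price=591): rows 1, 7, 8 → Supplier takes values {554, 545} — violation; (Color=1, Price=601): rows 2, 3, 4, 5 → Supplier takes values {545, 554, 552} — violation; (Color=6, Price=603): rows 6, 9 → Supplier takes values {554, 552} — violation — fails.
1 of the 2 dependencies holds.

1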